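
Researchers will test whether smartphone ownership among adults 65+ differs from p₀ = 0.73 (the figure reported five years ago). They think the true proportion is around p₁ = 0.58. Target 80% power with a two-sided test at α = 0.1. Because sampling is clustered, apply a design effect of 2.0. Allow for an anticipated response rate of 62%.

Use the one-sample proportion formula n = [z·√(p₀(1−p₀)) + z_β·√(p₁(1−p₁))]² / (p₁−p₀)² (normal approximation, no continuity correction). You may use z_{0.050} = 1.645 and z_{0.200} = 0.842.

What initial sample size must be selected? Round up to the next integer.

n = [z_{α/2}·√(p₀q₀) + z_β·√(p₁q₁)]² / (p₁ − p₀)²
  = [1.645·√(0.73·0.27) + 0.842·√(0.58·0.42)]² / (-0.15)²
  = [1.645·0.4440 + 0.842·0.4936]² / 0.0225
  = [1.1459]² / 0.0225
  = 58.36
Design effect: 2.0 × 58.36 = 116.72.
Adjust for 62% response: 116.72 / 0.62 = 188.25.
Round up → n = 189.

n = 189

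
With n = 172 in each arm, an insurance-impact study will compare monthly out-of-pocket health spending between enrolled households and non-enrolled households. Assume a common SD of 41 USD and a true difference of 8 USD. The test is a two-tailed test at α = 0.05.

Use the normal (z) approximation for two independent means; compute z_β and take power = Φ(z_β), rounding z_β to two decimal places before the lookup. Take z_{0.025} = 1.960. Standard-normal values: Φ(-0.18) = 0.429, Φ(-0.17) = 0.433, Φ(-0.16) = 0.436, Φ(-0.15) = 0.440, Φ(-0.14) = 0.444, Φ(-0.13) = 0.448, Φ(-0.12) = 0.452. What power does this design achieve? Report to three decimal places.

z_β = δ·√(n/(σ₁²+σ₂²)) − z_{α/2}
    = 8 · √(172/3362) − 1.960
    = 8 · 0.22619 − 1.960
    = 1.8095 − 1.960 = -0.1505 → -0.15
Power = Φ(-0.15) = 0.440.

Power ≈ 0.440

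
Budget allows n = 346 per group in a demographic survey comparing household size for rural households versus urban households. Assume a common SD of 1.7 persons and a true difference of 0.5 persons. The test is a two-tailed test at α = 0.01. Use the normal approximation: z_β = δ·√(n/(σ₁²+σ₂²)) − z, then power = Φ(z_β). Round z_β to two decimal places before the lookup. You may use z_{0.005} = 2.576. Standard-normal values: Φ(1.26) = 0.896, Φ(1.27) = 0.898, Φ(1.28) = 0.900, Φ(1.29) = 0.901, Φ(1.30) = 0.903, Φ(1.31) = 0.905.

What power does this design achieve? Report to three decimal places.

Power ≈ 0.901

z_β = δ·√(n/(σ₁²+σ₂²)) − z_{α/2}
    = 0.5 · √(346/5.78) − 2.576
    = 0.5 · 7.73703 − 2.576
    = 3.8685 − 2.576 = 1.2925 → 1.29
Power = Φ(1.29) = 0.901.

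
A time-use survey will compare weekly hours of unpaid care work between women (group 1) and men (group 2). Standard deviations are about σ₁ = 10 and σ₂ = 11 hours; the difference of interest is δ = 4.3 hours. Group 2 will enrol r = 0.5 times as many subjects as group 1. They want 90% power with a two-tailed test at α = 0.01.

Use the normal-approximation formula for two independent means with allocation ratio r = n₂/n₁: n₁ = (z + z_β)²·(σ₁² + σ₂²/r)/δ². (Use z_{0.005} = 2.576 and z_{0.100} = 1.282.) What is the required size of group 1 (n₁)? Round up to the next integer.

n₁ = 276

n₁ = (z_{α/2} + z_β)² · (σ₁² + σ₂²/r) / δ²
   = (2.576 + 1.282)² · (10² + 11²/0.5) / 4.3²
   = 14.8842 · (100 + 242) / 18.49
   = 14.8842 · 342 / 18.49
   = 275.30
Round up → n₁ = 276; n₂ = r·n₁ = 0.5 × 276 = 138.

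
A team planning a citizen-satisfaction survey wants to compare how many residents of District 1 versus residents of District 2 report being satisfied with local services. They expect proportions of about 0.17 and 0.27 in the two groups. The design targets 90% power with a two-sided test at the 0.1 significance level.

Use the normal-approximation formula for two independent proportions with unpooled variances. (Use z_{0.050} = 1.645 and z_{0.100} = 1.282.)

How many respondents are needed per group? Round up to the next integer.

n = 290 per group

n = (z_{α/2} + z_β)² · [p₁(1−p₁) + p₂(1−p₂)] / (p₁ − p₂)²
  = (1.645 + 1.282)² · (0.17·0.83 + 0.27·0.73) / (-0.10)²
  = (2.927)² · (0.1411 + 0.1971) / 0.0100
  = 8.5673 · 0.3382 / 0.0100
  = 289.75
Round up → n = 290 per group.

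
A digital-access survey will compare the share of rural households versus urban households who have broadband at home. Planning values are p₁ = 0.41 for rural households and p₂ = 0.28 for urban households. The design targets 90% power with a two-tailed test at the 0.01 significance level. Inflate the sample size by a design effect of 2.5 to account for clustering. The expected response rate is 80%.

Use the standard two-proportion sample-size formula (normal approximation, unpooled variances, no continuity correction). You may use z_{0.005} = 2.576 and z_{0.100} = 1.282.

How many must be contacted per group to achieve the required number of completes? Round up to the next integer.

n = 1221 per group

n = (z_{α/2} + z_β)² · [p₁(1−p₁) + p₂(1−p₂)] / (p₁ − p₂)²
  = (2.576 + 1.282)² · (0.41·0.59 + 0.28·0.72) / (0.13)²
  = (3.858)² · (0.2419 + 0.2016) / 0.0169
  = 14.8842 · 0.4435 / 0.0169
  = 390.60
Design effect: 2.5 × 390.60 = 976.50.
Adjust for 80% response: 976.50 / 0.80 = 1220.62.
Round up → n = 1221 per group.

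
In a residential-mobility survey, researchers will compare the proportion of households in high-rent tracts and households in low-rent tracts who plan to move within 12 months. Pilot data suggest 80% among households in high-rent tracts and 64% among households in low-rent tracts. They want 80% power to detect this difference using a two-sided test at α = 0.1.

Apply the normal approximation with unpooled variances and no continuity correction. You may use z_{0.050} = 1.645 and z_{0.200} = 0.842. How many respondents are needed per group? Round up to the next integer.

n = 95 per group

n = (z_{α/2} + z_β)² · [p₁(1−p₁) + p₂(1−p₂)] / (p₁ − p₂)²
  = (1.645 + 0.842)² · (0.80·0.20 + 0.64·0.36) / (0.16)²
  = (2.487)² · (0.1600 + 0.2304) / 0.0256
  = 6.1852 · 0.3904 / 0.0256
  = 94.32
Round up → n = 95 per group.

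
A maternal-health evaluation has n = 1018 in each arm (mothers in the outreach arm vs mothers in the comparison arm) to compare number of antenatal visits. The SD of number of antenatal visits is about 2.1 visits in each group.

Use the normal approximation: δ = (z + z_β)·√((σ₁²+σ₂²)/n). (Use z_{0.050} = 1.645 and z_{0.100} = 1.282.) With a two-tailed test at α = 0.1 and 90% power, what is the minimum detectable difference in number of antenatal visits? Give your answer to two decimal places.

δ = (z_{α/2} + z_β) · √((σ₁²+σ₂²)/n)
  = (1.645 + 1.282) · √(8.82/1018)
  = 2.927 · √0.00866
  = 2.927 · 0.0931
  = 0.2724

Minimum detectable difference ≈ 0.27 visits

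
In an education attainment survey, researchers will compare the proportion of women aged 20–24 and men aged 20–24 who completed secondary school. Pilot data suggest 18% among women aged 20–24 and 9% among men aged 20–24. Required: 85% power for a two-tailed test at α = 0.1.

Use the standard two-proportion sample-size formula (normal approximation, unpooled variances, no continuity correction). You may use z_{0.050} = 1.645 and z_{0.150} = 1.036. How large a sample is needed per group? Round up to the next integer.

n = 204 per group

n = (z_{α/2} + z_β)² · [p₁(1−p₁) + p₂(1−p₂)] / (p₁ − p₂)²
  = (1.645 + 1.036)² · (0.18·0.82 + 0.09·0.91) / (0.09)²
  = (2.681)² · (0.1476 + 0.0819) / 0.0081
  = 7.1878 · 0.2295 / 0.0081
  = 203.65
Round up → n = 204 per group.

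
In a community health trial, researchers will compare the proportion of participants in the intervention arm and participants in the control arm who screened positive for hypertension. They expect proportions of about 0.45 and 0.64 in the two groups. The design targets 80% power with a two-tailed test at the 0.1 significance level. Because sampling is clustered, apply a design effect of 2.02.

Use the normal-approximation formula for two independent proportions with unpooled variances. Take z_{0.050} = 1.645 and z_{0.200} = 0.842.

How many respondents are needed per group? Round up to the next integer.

n = 166 per group

n = (z_{α/2} + z_β)² · [p₁(1−p₁) + p₂(1−p₂)] / (p₁ − p₂)²
  = (1.645 + 0.842)² · (0.45·0.55 + 0.64·0.36) / (-0.19)²
  = (2.487)² · (0.2475 + 0.2304) / 0.0361
  = 6.1852 · 0.4779 / 0.0361
  = 81.88
Design effect: 2.02 × 81.88 = 165.40.
Round up → n = 166 per group.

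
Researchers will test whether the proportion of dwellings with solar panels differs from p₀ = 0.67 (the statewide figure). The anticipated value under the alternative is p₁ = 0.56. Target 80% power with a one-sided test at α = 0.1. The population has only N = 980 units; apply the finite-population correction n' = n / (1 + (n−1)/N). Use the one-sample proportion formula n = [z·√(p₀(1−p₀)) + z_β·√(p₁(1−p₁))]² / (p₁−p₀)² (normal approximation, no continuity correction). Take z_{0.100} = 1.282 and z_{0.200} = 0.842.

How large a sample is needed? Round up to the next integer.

n = [z_α·√(p₀q₀) + z_β·√(p₁q₁)]² / (p₁ − p₀)²
  = [1.282·√(0.67·0.33) + 0.842·√(0.56·0.44)]² / (-0.11)²
  = [1.282·0.4702 + 0.842·0.4964]² / 0.0121
  = [1.0208]² / 0.0121
  = 86.11
Finite-population correction (N = 980): 86.11 / (1 + (86.11 − 1)/980) = 79.23.
Round up → n = 80.

n = 80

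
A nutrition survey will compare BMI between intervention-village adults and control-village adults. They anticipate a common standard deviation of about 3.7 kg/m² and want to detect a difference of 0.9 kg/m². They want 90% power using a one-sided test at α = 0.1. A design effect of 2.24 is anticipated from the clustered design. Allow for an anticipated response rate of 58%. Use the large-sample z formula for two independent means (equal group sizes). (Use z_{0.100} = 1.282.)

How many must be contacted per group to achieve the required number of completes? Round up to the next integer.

n = 859 per group

n = (z_α + z_β)² · (σ₁² + σ₂²) / δ²
  = (1.282 + 1.282)² · (2·3.7² = 27.38) / 0.9²
  = 6.5741 · 27.38 / 0.81
  = 222.22
Design effect: 2.24 × 222.22 = 497.77.
Adjust for 58% response: 497.77 / 0.58 = 858.23.
Round up → n = 859 per group.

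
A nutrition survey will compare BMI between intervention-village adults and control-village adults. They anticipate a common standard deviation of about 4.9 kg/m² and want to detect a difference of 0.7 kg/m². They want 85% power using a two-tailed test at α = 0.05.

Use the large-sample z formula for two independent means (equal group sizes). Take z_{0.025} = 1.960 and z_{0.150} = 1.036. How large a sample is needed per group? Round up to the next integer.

n = (z_{α/2} + z_β)² · (σ₁² + σ₂²) / δ²
  = (1.960 + 1.036)² · (2·4.9² = 48.02) / 0.7²
  = 8.9760 · 48.02 / 0.49
  = 879.65
Round up → n = 880 per group.

n = 880 per group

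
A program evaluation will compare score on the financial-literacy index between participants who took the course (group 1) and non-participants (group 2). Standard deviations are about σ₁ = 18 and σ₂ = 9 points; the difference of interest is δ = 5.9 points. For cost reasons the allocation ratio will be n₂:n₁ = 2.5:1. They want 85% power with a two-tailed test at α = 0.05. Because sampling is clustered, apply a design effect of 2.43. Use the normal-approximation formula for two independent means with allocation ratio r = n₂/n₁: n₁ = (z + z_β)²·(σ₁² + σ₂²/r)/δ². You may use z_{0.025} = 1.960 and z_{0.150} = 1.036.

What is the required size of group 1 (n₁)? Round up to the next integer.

n₁ = (z_{α/2} + z_β)² · (σ₁² + σ₂²/r) / δ²
   = (1.960 + 1.036)² · (18² + 9²/2.5) / 5.9²
   = 8.9760 · (324 + 32.4) / 34.81
   = 8.9760 · 356.4 / 34.81
   = 91.90
Design effect: 2.43 × 91.90 = 223.32.
Round up → n₁ = 224; n₂ = r·n₁ = 2.5 × 224 = 560.

n₁ = 224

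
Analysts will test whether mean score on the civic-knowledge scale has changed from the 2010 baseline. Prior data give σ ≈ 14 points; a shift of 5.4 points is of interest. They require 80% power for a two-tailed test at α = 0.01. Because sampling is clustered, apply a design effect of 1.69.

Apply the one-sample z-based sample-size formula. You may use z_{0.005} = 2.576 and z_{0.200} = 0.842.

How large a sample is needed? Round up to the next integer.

n = (z_{α/2} + z_β)² · σ² / δ²
  = (2.576 + 0.842)² · 14² / 5.4²
  = 11.6827 · 196 / 29.16
  = 78.53
Design effect: 1.69 × 78.53 = 132.71.
Round up → n = 133.

n = 133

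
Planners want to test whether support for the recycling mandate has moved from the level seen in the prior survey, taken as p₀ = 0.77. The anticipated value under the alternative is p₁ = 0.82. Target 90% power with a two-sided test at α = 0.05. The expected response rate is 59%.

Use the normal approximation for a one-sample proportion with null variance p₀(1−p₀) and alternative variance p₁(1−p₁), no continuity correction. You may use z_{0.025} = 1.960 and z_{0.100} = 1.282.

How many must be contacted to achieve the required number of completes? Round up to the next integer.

n = 1177

n = [z_{α/2}·√(p₀q₀) + z_β·√(p₁q₁)]² / (p₁ − p₀)²
  = [1.960·√(0.77·0.23) + 1.282·√(0.82·0.18)]² / (0.05)²
  = [1.960·0.4208 + 1.282·0.3842]² / 0.0025
  = [1.3174]² / 0.0025
  = 694.17
Adjust for 59% response: 694.17 / 0.59 = 1176.57.
Round up → n = 1177.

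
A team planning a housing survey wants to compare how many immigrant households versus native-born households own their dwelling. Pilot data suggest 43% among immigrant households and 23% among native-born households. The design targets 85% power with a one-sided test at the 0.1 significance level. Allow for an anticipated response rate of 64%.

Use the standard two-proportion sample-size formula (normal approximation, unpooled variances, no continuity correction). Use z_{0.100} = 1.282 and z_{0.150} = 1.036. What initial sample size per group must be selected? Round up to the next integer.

n = (z_α + z_β)² · [p₁(1−p₁) + p₂(1−p₂)] / (p₁ − p₂)²
  = (1.282 + 1.036)² · (0.43·0.57 + 0.23·0.77) / (0.20)²
  = (2.318)² · (0.2451 + 0.1771) / 0.0400
  = 5.3731 · 0.4222 / 0.0400
  = 56.71
Adjust for 64% response: 56.71 / 0.64 = 88.61.
Round up → n = 89 per group.

n = 89 per group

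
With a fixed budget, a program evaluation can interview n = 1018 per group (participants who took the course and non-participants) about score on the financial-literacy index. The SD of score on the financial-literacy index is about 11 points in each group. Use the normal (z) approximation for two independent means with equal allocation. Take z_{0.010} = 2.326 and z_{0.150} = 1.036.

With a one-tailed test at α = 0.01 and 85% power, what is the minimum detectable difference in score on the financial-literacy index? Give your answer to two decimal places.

δ = (z_α + z_β) · √((σ₁²+σ₂²)/n)
  = (2.326 + 1.036) · √(242/1018)
  = 3.362 · √0.23772
  = 3.362 · 0.4876
  = 1.6392

Minimum detectable difference ≈ 1.64 points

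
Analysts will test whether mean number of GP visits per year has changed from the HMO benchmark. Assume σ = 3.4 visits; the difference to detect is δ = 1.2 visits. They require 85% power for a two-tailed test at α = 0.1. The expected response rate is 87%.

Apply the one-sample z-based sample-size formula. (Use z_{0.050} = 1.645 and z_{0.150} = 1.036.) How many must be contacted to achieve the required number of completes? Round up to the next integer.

n = (z_{α/2} + z_β)² · σ² / δ²
  = (1.645 + 1.036)² · 3.4² / 1.2²
  = 7.1878 · 11.56 / 1.44
  = 57.70
Adjust for 87% response: 57.70 / 0.87 = 66.32.
Round up → n = 67.

n = 67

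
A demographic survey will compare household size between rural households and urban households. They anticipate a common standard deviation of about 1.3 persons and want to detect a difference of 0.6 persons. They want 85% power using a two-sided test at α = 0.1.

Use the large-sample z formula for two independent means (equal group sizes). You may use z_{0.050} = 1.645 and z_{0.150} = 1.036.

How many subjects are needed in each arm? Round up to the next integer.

n = 68 per group

n = (z_{α/2} + z_β)² · (σ₁² + σ₂²) / δ²
  = (1.645 + 1.036)² · (2·1.3² = 3.38) / 0.6²
  = 7.1878 · 3.38 / 0.36
  = 67.49
Round up → n = 68 per group.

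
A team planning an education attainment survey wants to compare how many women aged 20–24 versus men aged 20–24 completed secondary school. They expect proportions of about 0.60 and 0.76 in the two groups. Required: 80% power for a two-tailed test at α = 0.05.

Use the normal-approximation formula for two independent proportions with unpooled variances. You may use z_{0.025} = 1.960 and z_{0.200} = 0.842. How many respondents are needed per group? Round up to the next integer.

n = (z_{α/2} + z_β)² · [p₁(1−p₁) + p₂(1−p₂)] / (p₁ − p₂)²
  = (1.960 + 0.842)² · (0.60·0.40 + 0.76·0.24) / (-0.16)²
  = (2.802)² · (0.2400 + 0.1824) / 0.0256
  = 7.8512 · 0.4224 / 0.0256
  = 129.54
Round up → n = 130 per group.

n = 130 per group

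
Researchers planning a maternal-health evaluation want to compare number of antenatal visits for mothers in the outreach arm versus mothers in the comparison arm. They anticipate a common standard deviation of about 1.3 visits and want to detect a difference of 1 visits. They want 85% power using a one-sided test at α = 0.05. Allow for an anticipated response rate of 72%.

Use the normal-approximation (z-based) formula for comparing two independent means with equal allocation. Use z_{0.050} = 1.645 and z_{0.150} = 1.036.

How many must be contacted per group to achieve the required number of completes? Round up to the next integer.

n = (z_α + z_β)² · (σ₁² + σ₂²) / δ²
  = (1.645 + 1.036)² · (2·1.3² = 3.38) / 1²
  = 7.1878 · 3.38 / 1
  = 24.29
Adjust for 72% response: 24.29 / 0.72 = 33.74.
Round up → n = 34 per group.

n = 34 per group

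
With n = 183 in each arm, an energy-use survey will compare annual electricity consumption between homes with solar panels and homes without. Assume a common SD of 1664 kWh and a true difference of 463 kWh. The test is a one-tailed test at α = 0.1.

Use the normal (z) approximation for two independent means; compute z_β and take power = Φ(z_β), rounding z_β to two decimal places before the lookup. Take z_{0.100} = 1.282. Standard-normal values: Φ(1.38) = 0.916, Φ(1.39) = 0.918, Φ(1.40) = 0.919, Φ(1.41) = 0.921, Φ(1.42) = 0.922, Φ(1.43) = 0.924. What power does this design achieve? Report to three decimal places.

Power ≈ 0.916

z_β = δ·√(n/(σ₁²+σ₂²)) − z_α
    = 463 · √(183/5537792) − 1.282
    = 463 · 0.00575 − 1.282
    = 2.6616 − 1.282 = 1.3796 → 1.38
Power = Φ(1.38) = 0.916.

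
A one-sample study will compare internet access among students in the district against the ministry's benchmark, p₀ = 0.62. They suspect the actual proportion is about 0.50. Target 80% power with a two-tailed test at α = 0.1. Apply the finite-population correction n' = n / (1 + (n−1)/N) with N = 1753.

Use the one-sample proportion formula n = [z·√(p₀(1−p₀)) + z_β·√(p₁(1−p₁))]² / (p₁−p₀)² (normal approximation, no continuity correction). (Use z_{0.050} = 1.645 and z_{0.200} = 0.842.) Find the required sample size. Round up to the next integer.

n = [z_{α/2}·√(p₀q₀) + z_β·√(p₁q₁)]² / (p₁ − p₀)²
  = [1.645·√(0.62·0.38) + 0.842·√(0.50·0.50)]² / (-0.12)²
  = [1.645·0.4854 + 0.842·0.5000]² / 0.0144
  = [1.2195]² / 0.0144
  = 103.27
Finite-population correction (N = 1753): 103.27 / (1 + (103.27 − 1)/1753) = 97.58.
Round up → n = 98.

n = 98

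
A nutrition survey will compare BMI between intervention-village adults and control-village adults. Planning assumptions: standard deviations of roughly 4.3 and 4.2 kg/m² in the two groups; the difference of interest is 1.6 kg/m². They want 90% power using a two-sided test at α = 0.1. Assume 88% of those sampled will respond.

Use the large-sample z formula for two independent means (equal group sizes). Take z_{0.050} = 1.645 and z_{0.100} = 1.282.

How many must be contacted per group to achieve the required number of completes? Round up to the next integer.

n = (z_{α/2} + z_β)² · (σ₁² + σ₂²) / δ²
  = (1.645 + 1.282)² · (4.3² + 4.2² = 36.13) / 1.6²
  = 8.5673 · 36.13 / 2.56
  = 120.91
Adjust for 88% response: 120.91 / 0.88 = 137.40.
Round up → n = 138 per group.

n = 138 per group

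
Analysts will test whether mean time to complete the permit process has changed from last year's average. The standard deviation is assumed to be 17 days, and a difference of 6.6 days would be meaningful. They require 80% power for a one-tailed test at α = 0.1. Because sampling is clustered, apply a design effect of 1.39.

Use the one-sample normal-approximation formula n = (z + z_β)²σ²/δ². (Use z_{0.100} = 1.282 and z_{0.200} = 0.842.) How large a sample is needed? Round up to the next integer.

n = 42

n = (z_α + z_β)² · σ² / δ²
  = (1.282 + 0.842)² · 17² / 6.6²
  = 4.5114 · 289 / 43.56
  = 29.93
Design effect: 1.39 × 29.93 = 41.60.
Round up → n = 42.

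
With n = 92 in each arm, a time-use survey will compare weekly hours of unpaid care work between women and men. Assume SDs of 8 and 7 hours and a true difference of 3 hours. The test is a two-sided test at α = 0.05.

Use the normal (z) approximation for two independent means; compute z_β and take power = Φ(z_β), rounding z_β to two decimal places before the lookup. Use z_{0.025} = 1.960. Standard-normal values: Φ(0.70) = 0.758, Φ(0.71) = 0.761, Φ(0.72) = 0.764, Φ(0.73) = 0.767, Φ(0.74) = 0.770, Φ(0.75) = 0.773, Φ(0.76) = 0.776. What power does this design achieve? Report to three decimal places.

z_β = δ·√(n/(σ₁²+σ₂²)) − z_{α/2}
    = 3 · √(92/113) − 1.960
    = 3 · 0.90231 − 1.960
    = 2.7069 − 1.960 = 0.7469 → 0.75
Power = Φ(0.75) = 0.773.

Power ≈ 0.773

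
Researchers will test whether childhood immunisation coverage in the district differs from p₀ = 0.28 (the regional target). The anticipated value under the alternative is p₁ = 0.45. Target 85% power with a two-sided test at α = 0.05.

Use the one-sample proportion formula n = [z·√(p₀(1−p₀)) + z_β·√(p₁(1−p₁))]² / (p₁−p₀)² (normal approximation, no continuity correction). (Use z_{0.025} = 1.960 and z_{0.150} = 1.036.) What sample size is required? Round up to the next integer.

n = [z_{α/2}·√(p₀q₀) + z_β·√(p₁q₁)]² / (p₁ − p₀)²
  = [1.960·√(0.28·0.72) + 1.036·√(0.45·0.55)]² / (0.17)²
  = [1.960·0.4490 + 1.036·0.4975]² / 0.0289
  = [1.3954]² / 0.0289
  = 67.38
Round up → n = 68.

n = 68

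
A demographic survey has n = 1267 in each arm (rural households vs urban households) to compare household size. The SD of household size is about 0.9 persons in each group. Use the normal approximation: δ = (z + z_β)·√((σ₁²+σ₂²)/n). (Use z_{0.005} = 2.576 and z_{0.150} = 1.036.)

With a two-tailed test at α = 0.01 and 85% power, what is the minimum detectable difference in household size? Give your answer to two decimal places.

Minimum detectable difference ≈ 0.13 persons

δ = (z_{α/2} + z_β) · √((σ₁²+σ₂²)/n)
  = (2.576 + 1.036) · √(1.62/1267)
  = 3.612 · √0.00128
  = 3.612 · 0.0358
  = 0.1292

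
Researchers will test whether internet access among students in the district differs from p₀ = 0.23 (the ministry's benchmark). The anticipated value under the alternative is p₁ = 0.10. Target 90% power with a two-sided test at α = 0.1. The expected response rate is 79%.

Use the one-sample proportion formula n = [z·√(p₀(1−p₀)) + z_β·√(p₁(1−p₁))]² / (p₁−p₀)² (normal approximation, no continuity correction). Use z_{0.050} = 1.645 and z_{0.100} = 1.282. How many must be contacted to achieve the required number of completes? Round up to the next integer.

n = 87

n = [z_{α/2}·√(p₀q₀) + z_β·√(p₁q₁)]² / (p₁ − p₀)²
  = [1.645·√(0.23·0.77) + 1.282·√(0.10·0.90)]² / (-0.13)²
  = [1.645·0.4208 + 1.282·0.3000]² / 0.0169
  = [1.0769]² / 0.0169
  = 68.62
Adjust for 79% response: 68.62 / 0.79 = 86.86.
Round up → n = 87.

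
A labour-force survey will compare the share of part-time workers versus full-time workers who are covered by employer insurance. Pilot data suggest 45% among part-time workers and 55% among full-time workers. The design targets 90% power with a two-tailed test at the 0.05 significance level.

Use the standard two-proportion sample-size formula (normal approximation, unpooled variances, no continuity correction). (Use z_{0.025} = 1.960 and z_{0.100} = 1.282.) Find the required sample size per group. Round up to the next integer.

n = 521 per group

n = (z_{α/2} + z_β)² · [p₁(1−p₁) + p₂(1−p₂)] / (p₁ − p₂)²
  = (1.960 + 1.282)² · (0.45·0.55 + 0.55·0.45) / (-0.10)²
  = (3.242)² · (0.2475 + 0.2475) / 0.0100
  = 10.5106 · 0.4950 / 0.0100
  = 520.27
Round up → n = 521 per group.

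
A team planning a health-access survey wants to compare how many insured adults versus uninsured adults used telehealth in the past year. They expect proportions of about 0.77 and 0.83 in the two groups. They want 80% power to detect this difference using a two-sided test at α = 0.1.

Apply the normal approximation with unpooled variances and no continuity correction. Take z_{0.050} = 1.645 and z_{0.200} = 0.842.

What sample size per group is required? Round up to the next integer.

n = 547 per group

n = (z_{α/2} + z_β)² · [p₁(1−p₁) + p₂(1−p₂)] / (p₁ − p₂)²
  = (1.645 + 0.842)² · (0.77·0.23 + 0.83·0.17) / (-0.06)²
  = (2.487)² · (0.1771 + 0.1411) / 0.0036
  = 6.1852 · 0.3182 / 0.0036
  = 546.70
Round up → n = 547 per group.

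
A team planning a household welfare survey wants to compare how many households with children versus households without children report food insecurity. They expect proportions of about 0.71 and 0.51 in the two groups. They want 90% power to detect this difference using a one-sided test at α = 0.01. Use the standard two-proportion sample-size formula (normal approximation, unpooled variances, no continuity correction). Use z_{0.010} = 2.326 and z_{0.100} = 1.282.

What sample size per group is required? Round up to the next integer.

n = 149 per group

n = (z_α + z_β)² · [p₁(1−p₁) + p₂(1−p₂)] / (p₁ − p₂)²
  = (2.326 + 1.282)² · (0.71·0.29 + 0.51·0.49) / (0.20)²
  = (3.608)² · (0.2059 + 0.2499) / 0.0400
  = 13.0177 · 0.4558 / 0.0400
  = 148.34
Round up → n = 149 per group.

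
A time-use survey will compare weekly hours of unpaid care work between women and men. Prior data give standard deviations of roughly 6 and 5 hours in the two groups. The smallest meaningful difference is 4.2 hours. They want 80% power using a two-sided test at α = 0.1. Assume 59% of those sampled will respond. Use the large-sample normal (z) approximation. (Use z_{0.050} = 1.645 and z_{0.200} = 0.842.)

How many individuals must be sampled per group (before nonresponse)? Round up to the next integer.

n = (z_{α/2} + z_β)² · (σ₁² + σ₂²) / δ²
  = (1.645 + 0.842)² · (6² + 5² = 61) / 4.2²
  = 6.1852 · 61 / 17.64
  = 21.39
Adjust for 59% response: 21.39 / 0.59 = 36.25.
Round up → n = 37 per group.

n = 37 per group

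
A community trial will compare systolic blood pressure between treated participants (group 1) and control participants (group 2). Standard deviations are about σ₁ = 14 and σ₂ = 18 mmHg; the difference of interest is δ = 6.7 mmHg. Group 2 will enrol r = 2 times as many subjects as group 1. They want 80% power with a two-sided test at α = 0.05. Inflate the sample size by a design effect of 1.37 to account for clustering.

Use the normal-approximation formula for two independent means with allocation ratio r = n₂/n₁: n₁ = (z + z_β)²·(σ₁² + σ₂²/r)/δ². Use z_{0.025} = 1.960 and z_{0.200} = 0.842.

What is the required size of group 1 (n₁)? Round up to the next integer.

n₁ = (z_{α/2} + z_β)² · (σ₁² + σ₂²/r) / δ²
   = (1.960 + 0.842)² · (14² + 18²/2) / 6.7²
   = 7.8512 · (196 + 162) / 44.89
   = 7.8512 · 358 / 44.89
   = 62.61
Design effect: 1.37 × 62.61 = 85.78.
Round up → n₁ = 86; n₂ = r·n₁ = 2 × 86 = 172.

n₁ = 86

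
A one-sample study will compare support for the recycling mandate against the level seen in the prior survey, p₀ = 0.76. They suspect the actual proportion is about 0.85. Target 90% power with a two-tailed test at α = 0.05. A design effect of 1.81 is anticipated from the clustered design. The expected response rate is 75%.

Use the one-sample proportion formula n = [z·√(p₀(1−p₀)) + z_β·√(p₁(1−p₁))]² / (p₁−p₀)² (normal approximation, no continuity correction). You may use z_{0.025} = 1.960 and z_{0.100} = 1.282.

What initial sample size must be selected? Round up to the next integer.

n = [z_{α/2}·√(p₀q₀) + z_β·√(p₁q₁)]² / (p₁ − p₀)²
  = [1.960·√(0.76·0.24) + 1.282·√(0.85·0.15)]² / (0.09)²
  = [1.960·0.4271 + 1.282·0.3571]² / 0.0081
  = [1.2948]² / 0.0081
  = 206.99
Design effect: 1.81 × 206.99 = 374.65.
Adjust for 75% response: 374.65 / 0.75 = 499.54.
Round up → n = 500.

n = 500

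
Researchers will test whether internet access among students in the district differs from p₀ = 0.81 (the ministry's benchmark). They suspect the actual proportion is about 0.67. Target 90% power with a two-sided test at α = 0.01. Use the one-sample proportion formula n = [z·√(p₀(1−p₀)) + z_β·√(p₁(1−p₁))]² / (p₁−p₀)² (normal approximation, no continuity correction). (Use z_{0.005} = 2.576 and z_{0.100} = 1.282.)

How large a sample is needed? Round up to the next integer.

n = [z_{α/2}·√(p₀q₀) + z_β·√(p₁q₁)]² / (p₁ − p₀)²
  = [2.576·√(0.81·0.19) + 1.282·√(0.67·0.33)]² / (-0.14)²
  = [2.576·0.3923 + 1.282·0.4702]² / 0.0196
  = [1.6134]² / 0.0196
  = 132.81
Round up → n = 133.

n = 133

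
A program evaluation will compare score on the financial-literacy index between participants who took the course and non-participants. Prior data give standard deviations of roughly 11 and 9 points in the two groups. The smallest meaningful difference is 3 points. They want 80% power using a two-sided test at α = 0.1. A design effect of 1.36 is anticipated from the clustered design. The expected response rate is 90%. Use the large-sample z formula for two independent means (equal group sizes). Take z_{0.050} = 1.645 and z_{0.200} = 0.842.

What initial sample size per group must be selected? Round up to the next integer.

n = (z_{α/2} + z_β)² · (σ₁² + σ₂²) / δ²
  = (1.645 + 0.842)² · (11² + 9² = 202) / 3²
  = 6.1852 · 202 / 9
  = 138.82
Design effect: 1.36 × 138.82 = 188.80.
Adjust for 90% response: 188.80 / 0.90 = 209.78.
Round up → n = 210 per group.

n = 210 per group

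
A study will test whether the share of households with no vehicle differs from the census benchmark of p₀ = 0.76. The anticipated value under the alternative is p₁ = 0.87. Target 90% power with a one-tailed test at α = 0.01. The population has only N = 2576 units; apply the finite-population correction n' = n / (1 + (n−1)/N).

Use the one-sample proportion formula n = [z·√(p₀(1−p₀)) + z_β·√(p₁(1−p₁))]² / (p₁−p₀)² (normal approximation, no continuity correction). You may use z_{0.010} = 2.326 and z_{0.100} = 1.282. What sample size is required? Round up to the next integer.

n = [z_α·√(p₀q₀) + z_β·√(p₁q₁)]² / (p₁ − p₀)²
  = [2.326·√(0.76·0.24) + 1.282·√(0.87·0.13)]² / (0.11)²
  = [2.326·0.4271 + 1.282·0.3363]² / 0.0121
  = [1.4245]² / 0.0121
  = 167.71
Finite-population correction (N = 2576): 167.71 / (1 + (167.71 − 1)/2576) = 157.52.
Round up → n = 158.

n = 158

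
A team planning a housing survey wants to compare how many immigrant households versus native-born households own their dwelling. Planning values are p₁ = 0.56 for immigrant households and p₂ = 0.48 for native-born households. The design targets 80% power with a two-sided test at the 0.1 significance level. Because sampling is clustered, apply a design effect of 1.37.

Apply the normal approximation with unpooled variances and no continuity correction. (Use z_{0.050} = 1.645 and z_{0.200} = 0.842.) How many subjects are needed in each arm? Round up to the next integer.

n = (z_{α/2} + z_β)² · [p₁(1−p₁) + p₂(1−p₂)] / (p₁ − p₂)²
  = (1.645 + 0.842)² · (0.56·0.44 + 0.48·0.52) / (0.08)²
  = (2.487)² · (0.2464 + 0.2496) / 0.0064
  = 6.1852 · 0.4960 / 0.0064
  = 479.35
Design effect: 1.37 × 479.35 = 656.71.
Round up → n = 657 per group.

n = 657 per group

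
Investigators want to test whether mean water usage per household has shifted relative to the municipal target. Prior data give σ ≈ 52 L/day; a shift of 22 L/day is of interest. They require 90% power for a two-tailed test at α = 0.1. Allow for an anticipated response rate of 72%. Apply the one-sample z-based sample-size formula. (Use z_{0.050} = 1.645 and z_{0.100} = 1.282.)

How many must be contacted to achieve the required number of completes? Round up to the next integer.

n = 67

n = (z_{α/2} + z_β)² · σ² / δ²
  = (1.645 + 1.282)² · 52² / 22²
  = 8.5673 · 2704 / 484
  = 47.86
Adjust for 72% response: 47.86 / 0.72 = 66.48.
Round up → n = 67.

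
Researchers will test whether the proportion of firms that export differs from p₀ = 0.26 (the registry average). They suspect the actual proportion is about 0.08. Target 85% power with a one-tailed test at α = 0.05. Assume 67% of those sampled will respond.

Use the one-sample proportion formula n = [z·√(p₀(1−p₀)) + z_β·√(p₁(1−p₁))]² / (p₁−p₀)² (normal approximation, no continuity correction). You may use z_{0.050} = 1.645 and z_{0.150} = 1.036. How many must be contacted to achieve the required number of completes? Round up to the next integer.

n = [z_α·√(p₀q₀) + z_β·√(p₁q₁)]² / (p₁ − p₀)²
  = [1.645·√(0.26·0.74) + 1.036·√(0.08·0.92)]² / (-0.18)²
  = [1.645·0.4386 + 1.036·0.2713]² / 0.0324
  = [1.0026]² / 0.0324
  = 31.03
Adjust for 67% response: 31.03 / 0.67 = 46.31.
Round up → n = 47.

n = 47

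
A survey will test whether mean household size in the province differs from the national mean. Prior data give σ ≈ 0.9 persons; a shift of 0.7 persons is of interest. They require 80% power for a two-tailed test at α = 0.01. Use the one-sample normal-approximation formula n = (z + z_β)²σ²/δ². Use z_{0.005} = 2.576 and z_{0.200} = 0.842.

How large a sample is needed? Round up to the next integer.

n = (z_{α/2} + z_β)² · σ² / δ²
  = (2.576 + 0.842)² · 0.9² / 0.7²
  = 11.6827 · 0.81 / 0.49
  = 19.31
Round up → n = 20.

n = 20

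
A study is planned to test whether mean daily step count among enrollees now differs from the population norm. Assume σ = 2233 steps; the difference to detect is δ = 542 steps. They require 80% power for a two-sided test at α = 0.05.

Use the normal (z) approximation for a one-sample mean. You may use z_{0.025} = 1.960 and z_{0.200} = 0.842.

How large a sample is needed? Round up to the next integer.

n = 134

n = (z_{α/2} + z_β)² · σ² / δ²
  = (1.960 + 0.842)² · 2233² / 542²
  = 7.8512 · 4986289 / 293764
  = 133.26
Round up → n = 134.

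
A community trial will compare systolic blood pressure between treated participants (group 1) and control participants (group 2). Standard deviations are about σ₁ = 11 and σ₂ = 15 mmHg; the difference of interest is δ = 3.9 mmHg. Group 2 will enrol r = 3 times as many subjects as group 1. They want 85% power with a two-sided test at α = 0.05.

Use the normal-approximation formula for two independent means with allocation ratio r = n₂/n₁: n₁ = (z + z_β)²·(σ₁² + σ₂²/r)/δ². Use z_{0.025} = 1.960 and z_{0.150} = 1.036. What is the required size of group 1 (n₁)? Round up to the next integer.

n₁ = 116

n₁ = (z_{α/2} + z_β)² · (σ₁² + σ₂²/r) / δ²
   = (1.960 + 1.036)² · (11² + 15²/3) / 3.9²
   = 8.9760 · (121 + 75) / 15.21
   = 8.9760 · 196 / 15.21
   = 115.67
Round up → n₁ = 116; n₂ = r·n₁ = 3 × 116 = 348.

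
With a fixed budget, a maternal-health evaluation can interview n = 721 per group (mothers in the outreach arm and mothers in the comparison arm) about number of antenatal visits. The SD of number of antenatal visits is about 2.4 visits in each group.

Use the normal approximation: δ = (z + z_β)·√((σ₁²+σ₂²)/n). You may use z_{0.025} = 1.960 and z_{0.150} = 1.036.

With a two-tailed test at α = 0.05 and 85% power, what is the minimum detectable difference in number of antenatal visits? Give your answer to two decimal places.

Minimum detectable difference ≈ 0.38 visits

δ = (z_{α/2} + z_β) · √((σ₁²+σ₂²)/n)
  = (1.960 + 1.036) · √(11.52/721)
  = 2.996 · √0.01598
  = 2.996 · 0.1264
  = 0.3787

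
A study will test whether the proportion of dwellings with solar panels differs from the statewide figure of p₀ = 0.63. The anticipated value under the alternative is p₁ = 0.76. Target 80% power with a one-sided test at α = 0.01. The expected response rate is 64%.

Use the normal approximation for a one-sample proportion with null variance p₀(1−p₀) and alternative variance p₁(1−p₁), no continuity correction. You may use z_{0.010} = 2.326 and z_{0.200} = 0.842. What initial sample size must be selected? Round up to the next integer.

n = [z_α·√(p₀q₀) + z_β·√(p₁q₁)]² / (p₁ − p₀)²
  = [2.326·√(0.63·0.37) + 0.842·√(0.76·0.24)]² / (0.13)²
  = [2.326·0.4828 + 0.842·0.4271]² / 0.0169
  = [1.4826]² / 0.0169
  = 130.07
Adjust for 64% response: 130.07 / 0.64 = 203.23.
Round up → n = 204.

n = 204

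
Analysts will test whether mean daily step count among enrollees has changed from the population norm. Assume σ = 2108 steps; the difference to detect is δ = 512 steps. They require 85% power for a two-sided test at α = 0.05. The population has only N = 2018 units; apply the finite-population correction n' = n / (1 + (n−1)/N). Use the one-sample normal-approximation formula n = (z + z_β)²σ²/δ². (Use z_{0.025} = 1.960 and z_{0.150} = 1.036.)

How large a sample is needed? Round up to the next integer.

n = (z_{α/2} + z_β)² · σ² / δ²
  = (1.960 + 1.036)² · 2108² / 512²
  = 8.9760 · 4443664 / 262144
  = 152.15
Finite-population correction (N = 2018): 152.15 / (1 + (152.15 − 1)/2018) = 141.55.
Round up → n = 142.

n = 142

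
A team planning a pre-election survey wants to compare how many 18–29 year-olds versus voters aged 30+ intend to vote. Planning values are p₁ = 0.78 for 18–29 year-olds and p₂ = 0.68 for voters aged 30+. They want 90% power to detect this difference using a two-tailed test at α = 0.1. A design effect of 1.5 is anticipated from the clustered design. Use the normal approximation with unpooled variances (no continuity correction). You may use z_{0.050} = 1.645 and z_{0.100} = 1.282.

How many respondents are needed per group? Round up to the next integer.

n = (z_{α/2} + z_β)² · [p₁(1−p₁) + p₂(1−p₂)] / (p₁ − p₂)²
  = (1.645 + 1.282)² · (0.78·0.22 + 0.68·0.32) / (0.10)²
  = (2.927)² · (0.1716 + 0.2176) / 0.0100
  = 8.5673 · 0.3892 / 0.0100
  = 333.44
Design effect: 1.5 × 333.44 = 500.16.
Round up → n = 501 per group.

n = 501 per group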